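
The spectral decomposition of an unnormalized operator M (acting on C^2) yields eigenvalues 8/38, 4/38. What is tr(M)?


tr(M) = sum of eigenvalues
= 8/38 + 4/38
= 12/38
= 0.3158

0.3158


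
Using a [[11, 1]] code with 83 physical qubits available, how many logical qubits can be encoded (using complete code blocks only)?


Each code block uses 11 physical qubits for 1 logical qubit(s).
Number of complete blocks = floor(83 / 11) = 7
Logical qubits = 7 * 1
= 7

7


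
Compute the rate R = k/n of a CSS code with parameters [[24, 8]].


Code rate R = k/n
= 8/24
= 0.3333

0.3333


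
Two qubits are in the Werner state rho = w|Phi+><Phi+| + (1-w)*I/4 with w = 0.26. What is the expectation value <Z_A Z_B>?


|Phi+> = (|00> + |11>)/sqrt(2)
For the pure Bell state, <Z_A Z_B> = +1 (Bell-state Pauli correlator).
The maximally-mixed part I/4 has tr(I/4 * P tensor P) = 0 for any traceless Pauli P.
So <Z_A Z_B>_rho = w * (+1) + (1 - w) * 0
= 0.26 * (+1)
= 0.2600

0.2600


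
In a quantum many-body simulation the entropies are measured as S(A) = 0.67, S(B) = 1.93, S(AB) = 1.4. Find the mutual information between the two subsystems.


I(A:B) = S(A) + S(B) - S(AB)
= 0.67 + 1.93 - 1.4
= 1.2000

1.2000


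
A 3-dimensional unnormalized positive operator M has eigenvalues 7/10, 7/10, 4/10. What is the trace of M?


tr(M) = sum of eigenvalues
= 7/10 + 7/10 + 4/10
= 18/10
= 1.8000

1.8000


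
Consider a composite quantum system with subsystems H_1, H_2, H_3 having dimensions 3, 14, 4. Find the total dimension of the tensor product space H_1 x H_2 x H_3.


dim(H_1 x H_2 x H_3) = 3 * 14 * 4
= 42 * 4
= 168

168


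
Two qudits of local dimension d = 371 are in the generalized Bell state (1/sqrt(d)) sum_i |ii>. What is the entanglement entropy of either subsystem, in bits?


For a maximally entangled state in d x d:
S = log2(d) = log2(371)
= 8.5353

8.5353


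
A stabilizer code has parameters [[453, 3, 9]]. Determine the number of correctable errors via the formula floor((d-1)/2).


Code parameters: [[453, 3, 9]], distance d = 9.
Number of correctable errors = floor((d-1)/2)
= floor((9 - 1)/2)
= floor(8/2)
= 4

4


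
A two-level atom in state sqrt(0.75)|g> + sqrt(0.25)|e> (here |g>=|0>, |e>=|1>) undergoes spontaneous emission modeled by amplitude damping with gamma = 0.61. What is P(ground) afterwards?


For amplitude damping with parameter gamma on state sqrt(a)|0> + sqrt(b)|1>:
alpha^2 = 0.75, beta^2 = 0.25
P(|0>) = alpha^2 + gamma * beta^2
= 0.75 + 0.61 * 0.25
= 0.75 + 0.1525
= 0.9025

0.9025


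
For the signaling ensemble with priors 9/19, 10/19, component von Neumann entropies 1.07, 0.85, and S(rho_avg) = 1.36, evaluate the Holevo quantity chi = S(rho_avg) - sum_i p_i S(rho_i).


chi = S(rho) - sum_i p_i * S(rho_i)
Weighted entropy = 9/19 * 1.07 + 10/19 * 0.85
= 0.9542
chi = 1.36 - 0.9542
= 0.4058

0.4058


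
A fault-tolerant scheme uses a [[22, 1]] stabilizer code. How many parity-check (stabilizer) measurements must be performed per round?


For an [[n,k]] stabilizer code:
Number of stabilizer generators = n - k
= 22 - 1
= 21

21


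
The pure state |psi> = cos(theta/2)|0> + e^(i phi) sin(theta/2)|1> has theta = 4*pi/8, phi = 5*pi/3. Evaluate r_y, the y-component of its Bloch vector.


theta = 1.5708, phi = 5.2360
r_y = sin(theta)*sin(phi) = 1.0000 * -0.8660
r_y = -0.8660

-0.8660


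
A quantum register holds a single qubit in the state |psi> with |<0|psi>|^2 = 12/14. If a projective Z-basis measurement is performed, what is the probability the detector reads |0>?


|alpha|^2 = 12/14 = 0.8571
|beta|^2 = 1 - 12/14 = 2/14 = 0.1429
P(|0>) = |alpha|^2 = 0.8571

0.8571


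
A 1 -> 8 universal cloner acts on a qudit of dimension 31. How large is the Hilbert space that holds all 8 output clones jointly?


Output space = H^(tensor 8) where dim(H) = 31
dim = 31^8
= 961 (after 2 factors)
= 29791 (after 3 factors)
= 923521 (after 4 factors)
= 28629151 (after 5 factors)
= 887503681 (after 6 factors)
= 27512614111 (after 7 factors)
= 852891037441 (after 8 factors)
= 852891037441

852891037441


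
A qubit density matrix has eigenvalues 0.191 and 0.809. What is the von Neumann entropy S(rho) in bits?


S = -p*log2(p) - (1-p)*log2(1-p)
p = 0.1910, 1-p = 0.8090
= -0.1910 * log2(0.1910) - 0.8090 * log2(0.8090)
= -(-0.4562) - (-0.2474)
= 0.7036

0.7036


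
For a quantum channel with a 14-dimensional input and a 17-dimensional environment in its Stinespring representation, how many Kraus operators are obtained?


Tracing out the environment in an orthonormal basis {|i>_E} gives Kraus operators K_i = <i|_E U |0>_E.
Number of Kraus operators = dim(H_env) = d_env
= 17

17


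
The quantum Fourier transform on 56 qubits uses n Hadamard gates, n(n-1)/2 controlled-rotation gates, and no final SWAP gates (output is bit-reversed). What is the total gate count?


Hadamard gates: 56
Controlled rotations: n*(n-1)/2 = 56*55/2 = 1540
SWAP gates: 0 (omitted)
Total = 56 + 1540
= 1596

1596


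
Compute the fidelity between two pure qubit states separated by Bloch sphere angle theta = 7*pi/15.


For states separated by angle theta on Bloch sphere:
F = cos^2(theta/2)
theta = 7*pi/15 = 1.4661
theta/2 = 0.7330
cos(theta/2) = 0.7431
F = 0.5523

0.5523


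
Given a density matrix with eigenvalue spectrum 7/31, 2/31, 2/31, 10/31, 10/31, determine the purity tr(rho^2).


tr(rho^2) = sum of eigenvalues squared
= (7/31)^2 + (2/31)^2 + (2/31)^2 + (10/31)^2 + (10/31)^2
= (49 + 4 + 4 + 100 + 100) / 961
= 257/961
= 0.2674

0.2674


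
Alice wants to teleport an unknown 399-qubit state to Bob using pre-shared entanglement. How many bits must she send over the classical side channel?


Quantum teleportation requires 2 classical bits per qubit teleported.
399 qubit(s) -> 2 * 399 = 798 classical bits

798


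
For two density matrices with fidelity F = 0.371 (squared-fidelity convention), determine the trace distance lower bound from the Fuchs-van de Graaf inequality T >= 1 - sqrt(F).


Fuchs-van de Graaf (squared-fidelity convention): 1 - sqrt(F) <= T <= sqrt(1 - F).
Lower bound: T >= 1 - sqrt(F)
sqrt(F) = sqrt(0.371) = 0.6091
T >= 1 - 0.6091
T >= 0.3909

0.3909


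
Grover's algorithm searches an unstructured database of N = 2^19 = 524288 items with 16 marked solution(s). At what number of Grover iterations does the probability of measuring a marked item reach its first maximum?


After j Grover iterations the success probability is P(j) = sin^2((2j+1)*theta), where sin(theta) = sqrt(k/N).
N = 2^19 = 524288, k = 16
sin(theta) = sqrt(k/N) = 0.005524271728
theta = arcsin(sqrt(k/N)) = 0.005524299826 rad
P(j) reaches its first maximum when (2j+1)*theta is as close as possible to pi/2, i.e. j = round(pi/(4*theta) - 1/2).
pi/(4*theta) - 1/2 = 141.6715
(For comparison, the common estimate pi/4 * sqrt(N/k) = 142.1723; the exact maximiser is used here.)
Optimal iterations = 142

142


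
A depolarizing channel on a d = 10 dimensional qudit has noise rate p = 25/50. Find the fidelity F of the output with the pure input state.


F = (1-p) + p/d
= (1 - 0.5000) + 0.5000/10
= 0.5000 + 0.0500
= 0.5500

0.5500


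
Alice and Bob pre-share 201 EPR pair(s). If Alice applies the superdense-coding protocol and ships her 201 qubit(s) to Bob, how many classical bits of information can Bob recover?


Superdense coding allows 2 classical bits per shared entangled pair.
201 pair(s) -> 2 * 201 = 402 classical bits

402


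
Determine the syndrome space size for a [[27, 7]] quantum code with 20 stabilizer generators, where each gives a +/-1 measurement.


Each stabilizer generator gives a binary (+1 or -1) measurement outcome.
With 20 independent generators:
Total syndromes = 2^20
= 1048576

1048576


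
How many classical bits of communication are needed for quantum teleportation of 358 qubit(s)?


Quantum teleportation requires 2 classical bits per qubit teleported.
358 qubit(s) -> 2 * 358 = 716 classical bits

716


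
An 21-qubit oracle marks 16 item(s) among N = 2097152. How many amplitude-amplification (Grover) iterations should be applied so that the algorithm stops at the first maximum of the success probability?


After j Grover iterations the success probability is P(j) = sin^2((2j+1)*theta), where sin(theta) = sqrt(k/N).
N = 2^21 = 2097152, k = 16
sin(theta) = sqrt(k/N) = 0.002762135864
theta = arcsin(sqrt(k/N)) = 0.002762139376 rad
P(j) reaches its first maximum when (2j+1)*theta is as close as possible to pi/2, i.e. j = round(pi/(4*theta) - 1/2).
pi/(4*theta) - 1/2 = 283.8441
(For comparison, the common estimate pi/4 * sqrt(N/k) = 284.3445; the exact maximiser is used here.)
Optimal iterations = 284

284


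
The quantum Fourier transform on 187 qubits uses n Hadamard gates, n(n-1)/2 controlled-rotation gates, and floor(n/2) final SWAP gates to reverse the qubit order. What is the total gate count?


Hadamard gates: 187
Controlled rotations: n*(n-1)/2 = 187*186/2 = 17391
SWAP gates: floor(n/2) = floor(187/2) = 93
Total = 187 + 17391 + 93
= 17671

17671


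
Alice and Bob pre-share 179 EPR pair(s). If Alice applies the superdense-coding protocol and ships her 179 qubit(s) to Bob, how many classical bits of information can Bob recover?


Superdense coding allows 2 classical bits per shared entangled pair.
179 pair(s) -> 2 * 179 = 358 classical bits

358


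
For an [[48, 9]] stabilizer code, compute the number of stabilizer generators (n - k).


For an [[n,k]] stabilizer code:
Number of stabilizer generators = n - k
= 48 - 9
= 39

39


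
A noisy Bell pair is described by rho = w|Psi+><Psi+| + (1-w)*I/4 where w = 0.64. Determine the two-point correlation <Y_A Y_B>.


|Psi+> = (|01> + |10>)/sqrt(2)
For the pure Bell state, <Y_A Y_B> = +1 (Bell-state Pauli correlator).
The maximally-mixed part I/4 has tr(I/4 * P tensor P) = 0 for any traceless Pauli P.
So <Y_A Y_B>_rho = w * (+1) + (1 - w) * 0
= 0.64 * (+1)
= 0.6400

0.6400


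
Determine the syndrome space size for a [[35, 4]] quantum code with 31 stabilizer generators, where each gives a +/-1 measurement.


Each stabilizer generator gives a binary (+1 or -1) measurement outcome.
With 31 independent generators:
Total syndromes = 2^31
= 2147483648

2147483648


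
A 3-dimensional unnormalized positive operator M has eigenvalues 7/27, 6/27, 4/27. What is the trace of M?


tr(M) = sum of eigenvalues
= 7/27 + 6/27 + 4/27
= 17/27
= 0.6296

0.6296


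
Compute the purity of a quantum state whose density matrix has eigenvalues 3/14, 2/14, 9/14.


tr(rho^2) = sum of eigenvalues squared
= (3/14)^2 + (2/14)^2 + (9/14)^2
= (9 + 4 + 81) / 196
= 94/196
= 0.4796

0.4796


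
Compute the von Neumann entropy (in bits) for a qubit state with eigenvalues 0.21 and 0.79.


S = -p*log2(p) - (1-p)*log2(1-p)
p = 0.2100, 1-p = 0.7900
= -0.2100 * log2(0.2100) - 0.7900 * log2(0.7900)
= -(-0.4728) - (-0.2687)
= 0.7415

0.7415


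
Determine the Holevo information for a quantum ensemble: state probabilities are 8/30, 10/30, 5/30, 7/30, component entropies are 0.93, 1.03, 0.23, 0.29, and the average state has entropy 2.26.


chi = S(rho) - sum_i p_i * S(rho_i)
Weighted entropy = 8/30 * 0.93 + 10/30 * 1.03 + 5/30 * 0.23 + 7/30 * 0.29
= 0.6973
chi = 2.26 - 0.6973
= 1.5627

1.5627


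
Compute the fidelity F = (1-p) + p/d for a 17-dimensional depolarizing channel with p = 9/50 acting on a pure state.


F = (1-p) + p/d
= (1 - 0.1800) + 0.1800/17
= 0.8200 + 0.0106
= 0.8306

0.8306


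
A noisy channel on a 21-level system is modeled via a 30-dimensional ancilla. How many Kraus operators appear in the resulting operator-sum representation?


Tracing out the environment in an orthonormal basis {|i>_E} gives Kraus operators K_i = <i|_E U |0>_E.
Number of Kraus operators = dim(H_env) = d_env
= 30

30


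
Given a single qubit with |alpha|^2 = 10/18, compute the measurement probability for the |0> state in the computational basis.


|alpha|^2 = 10/18 = 0.5556
|beta|^2 = 1 - 10/18 = 8/18 = 0.4444
P(|0>) = |alpha|^2 = 0.5556

0.5556


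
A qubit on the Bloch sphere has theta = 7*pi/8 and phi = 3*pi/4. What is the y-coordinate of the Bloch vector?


theta = 2.7489, phi = 2.3562
r_y = sin(theta)*sin(phi) = 0.3827 * 0.7071
r_y = 0.2706

0.2706


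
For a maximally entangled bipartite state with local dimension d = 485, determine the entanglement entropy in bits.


For a maximally entangled state in d x d:
S = log2(d) = log2(485)
= 8.9218

8.9218


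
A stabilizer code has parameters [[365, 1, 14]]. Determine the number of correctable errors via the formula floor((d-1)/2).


Code parameters: [[365, 1, 14]], distance d = 14.
Number of correctable errors = floor((d-1)/2)
= floor((14 - 1)/2)
= floor(13/2)
= 6

6


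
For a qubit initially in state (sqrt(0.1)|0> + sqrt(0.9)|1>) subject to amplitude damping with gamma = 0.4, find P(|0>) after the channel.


For amplitude damping with parameter gamma on state sqrt(a)|0> + sqrt(b)|1>:
alpha^2 = 0.1, beta^2 = 0.9
P(|0>) = alpha^2 + gamma * beta^2
= 0.1 + 0.4 * 0.9
= 0.1 + 0.3600
= 0.4600

0.4600


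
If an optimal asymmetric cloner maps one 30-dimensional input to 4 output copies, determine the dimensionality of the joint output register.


Output space = H^(tensor 4) where dim(H) = 30
dim = 30^4
= 900 (after 2 factors)
= 27000 (after 3 factors)
= 810000 (after 4 factors)
= 810000

810000


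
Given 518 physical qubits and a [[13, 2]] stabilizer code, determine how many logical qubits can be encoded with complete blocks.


Each code block uses 13 physical qubits for 2 logical qubit(s).
Number of complete blocks = floor(518 / 13) = 39
Logical qubits = 39 * 2
= 78

78


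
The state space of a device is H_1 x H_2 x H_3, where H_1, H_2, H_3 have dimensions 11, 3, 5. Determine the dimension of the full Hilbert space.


dim(H_1 x H_2 x H_3) = 11 * 3 * 5
= 33 * 5
= 165

165


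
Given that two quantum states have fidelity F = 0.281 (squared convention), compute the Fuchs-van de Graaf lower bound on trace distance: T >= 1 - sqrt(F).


Fuchs-van de Graaf (squared-fidelity convention): 1 - sqrt(F) <= T <= sqrt(1 - F).
Lower bound: T >= 1 - sqrt(F)
sqrt(F) = sqrt(0.281) = 0.5301
T >= 1 - 0.5301
T >= 0.4699

0.4699


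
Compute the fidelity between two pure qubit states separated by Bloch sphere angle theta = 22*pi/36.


For states separated by angle theta on Bloch sphere:
F = cos^2(theta/2)
theta = 22*pi/36 = 1.9199
theta/2 = 0.9599
cos(theta/2) = 0.5736
F = 0.3290

0.3290


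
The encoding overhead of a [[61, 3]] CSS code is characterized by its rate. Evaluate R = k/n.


Code rate R = k/n
= 3/61
= 0.0492

0.0492


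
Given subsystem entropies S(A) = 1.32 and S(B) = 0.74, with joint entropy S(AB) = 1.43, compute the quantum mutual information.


I(A:B) = S(A) + S(B) - S(AB)
= 1.32 + 0.74 - 1.43
= 0.6300

0.6300


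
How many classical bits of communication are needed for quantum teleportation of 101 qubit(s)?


Quantum teleportation requires 2 classical bits per qubit teleported.
101 qubit(s) -> 2 * 101 = 202 classical bits

202


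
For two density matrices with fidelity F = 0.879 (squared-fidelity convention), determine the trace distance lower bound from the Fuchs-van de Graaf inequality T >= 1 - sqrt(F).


Fuchs-van de Graaf (squared-fidelity convention): 1 - sqrt(F) <= T <= sqrt(1 - F).
Lower bound: T >= 1 - sqrt(F)
sqrt(F) = sqrt(0.879) = 0.9375
T >= 1 - 0.9375
T >= 0.0625

0.0625


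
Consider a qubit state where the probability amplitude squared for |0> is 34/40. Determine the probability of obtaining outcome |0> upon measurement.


|alpha|^2 = 34/40 = 0.8500
|beta|^2 = 1 - 34/40 = 6/40 = 0.1500
P(|0>) = |alpha|^2 = 0.8500

0.8500


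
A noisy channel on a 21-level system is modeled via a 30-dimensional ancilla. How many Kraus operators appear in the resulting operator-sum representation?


Tracing out the environment in an orthonormal basis {|i>_E} gives Kraus operators K_i = <i|_E U |0>_E.
Number of Kraus operators = dim(H_env) = d_env
= 30

30


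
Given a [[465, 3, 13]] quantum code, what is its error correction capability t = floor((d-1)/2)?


Code parameters: [[465, 3, 13]], distance d = 13.
Number of correctable errors = floor((d-1)/2)
= floor((13 - 1)/2)
= floor(12/2)
= 6

6


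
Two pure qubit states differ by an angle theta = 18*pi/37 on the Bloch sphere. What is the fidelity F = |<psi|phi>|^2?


For states separated by angle theta on Bloch sphere:
F = cos^2(theta/2)
theta = 18*pi/37 = 1.5283
theta/2 = 0.7642
cos(theta/2) = 0.7220
F = 0.5212

0.5212


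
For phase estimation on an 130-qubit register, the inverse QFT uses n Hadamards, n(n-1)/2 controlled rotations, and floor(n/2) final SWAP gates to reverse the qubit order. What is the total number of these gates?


Hadamard gates: 130
Controlled rotations: n*(n-1)/2 = 130*129/2 = 8385
SWAP gates: floor(n/2) = floor(130/2) = 65
Total = 130 + 8385 + 65
= 8580

8580


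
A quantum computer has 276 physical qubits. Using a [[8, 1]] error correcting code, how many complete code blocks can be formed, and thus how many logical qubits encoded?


Each code block uses 8 physical qubits for 1 logical qubit(s).
Number of complete blocks = floor(276 / 8) = 34
Logical qubits = 34 * 1
= 34

34


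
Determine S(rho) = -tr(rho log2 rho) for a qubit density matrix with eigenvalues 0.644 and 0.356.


S = -p*log2(p) - (1-p)*log2(1-p)
p = 0.6440, 1-p = 0.3560
= -0.6440 * log2(0.6440) - 0.3560 * log2(0.3560)
= -(-0.4089) - (-0.5305)
= 0.9393

0.9393


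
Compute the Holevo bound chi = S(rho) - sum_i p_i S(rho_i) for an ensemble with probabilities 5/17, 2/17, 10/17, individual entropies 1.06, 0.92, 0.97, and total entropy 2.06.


chi = S(rho) - sum_i p_i * S(rho_i)
Weighted entropy = 5/17 * 1.06 + 2/17 * 0.92 + 10/17 * 0.97
= 0.9906
chi = 2.06 - 0.9906
= 1.0694

1.0694


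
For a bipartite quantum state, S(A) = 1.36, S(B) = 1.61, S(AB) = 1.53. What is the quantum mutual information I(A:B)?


I(A:B) = S(A) + S(B) - S(AB)
= 1.36 + 1.61 - 1.53
= 1.4400

1.4400


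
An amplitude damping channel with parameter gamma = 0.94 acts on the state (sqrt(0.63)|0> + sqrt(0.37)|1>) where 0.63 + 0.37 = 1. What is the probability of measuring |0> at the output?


For amplitude damping with parameter gamma on state sqrt(a)|0> + sqrt(b)|1>:
alpha^2 = 0.63, beta^2 = 0.37
P(|0>) = alpha^2 + gamma * beta^2
= 0.63 + 0.94 * 0.37
= 0.63 + 0.3478
= 0.9778

0.9778


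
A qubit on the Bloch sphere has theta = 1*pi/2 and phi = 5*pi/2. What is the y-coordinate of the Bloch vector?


theta = 1.5708, phi = 7.8540
r_y = sin(theta)*sin(phi) = 1.0000 * 1.0000
r_y = 1.0000

1.0000


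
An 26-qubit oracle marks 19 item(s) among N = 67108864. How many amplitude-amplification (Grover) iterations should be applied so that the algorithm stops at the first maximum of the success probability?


After j Grover iterations the success probability is P(j) = sin^2((2j+1)*theta), where sin(theta) = sqrt(k/N).
N = 2^26 = 67108864, k = 19
sin(theta) = sqrt(k/N) = 0.0005320921562
theta = arcsin(sqrt(k/N)) = 0.0005320921813 rad
P(j) reaches its first maximum when (2j+1)*theta is as close as possible to pi/2, i.e. j = round(pi/(4*theta) - 1/2).
pi/(4*theta) - 1/2 = 1475.5566
(For comparison, the common estimate pi/4 * sqrt(N/k) = 1476.0566; the exact maximiser is used here.)
Optimal iterations = 1476

1476


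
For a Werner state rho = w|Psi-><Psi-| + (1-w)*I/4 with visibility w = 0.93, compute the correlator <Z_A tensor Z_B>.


|Psi-> = (|01> - |10>)/sqrt(2)
For the pure Bell state, <Z_A Z_B> = -1 (Bell-state Pauli correlator).
The maximally-mixed part I/4 has tr(I/4 * P tensor P) = 0 for any traceless Pauli P.
So <Z_A Z_B>_rho = w * (-1) + (1 - w) * 0
= 0.93 * (-1)
= -0.9300

-0.9300


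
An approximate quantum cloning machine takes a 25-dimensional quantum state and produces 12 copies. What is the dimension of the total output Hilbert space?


Output space = H^(tensor 12) where dim(H) = 25
dim = 25^12
= 625 (after 2 factors)
= 15625 (after 3 factors)
= 390625 (after 4 factors)
= 9765625 (after 5 factors)
= 244140625 (after 6 factors)
= 6103515625 (after 7 factors)
= 152587890625 (after 8 factors)
= 3814697265625 (after 9 factors)
= 95367431640625 (after 10 factors)
= 2384185791015625 (after 11 factors)
= 59604644775390625 (after 12 factors)
= 59604644775390625

59604644775390625


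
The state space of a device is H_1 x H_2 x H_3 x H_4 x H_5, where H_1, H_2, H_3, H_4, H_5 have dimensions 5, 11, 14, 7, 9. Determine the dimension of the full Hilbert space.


dim(H_1 x H_2 x H_3 x H_4 x H_5) = 5 * 11 * 14 * 7 * 9
= 55 * 14 * 7 * 9
= 770 * 7 * 9
= 5390 * 9
= 48510

48510


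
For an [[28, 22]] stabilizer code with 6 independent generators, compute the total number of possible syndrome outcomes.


Each stabilizer generator gives a binary (+1 or -1) measurement outcome.
With 6 independent generators:
Total syndromes = 2^6
= 64

64


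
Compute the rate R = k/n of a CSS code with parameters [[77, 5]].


Code rate R = k/n
= 5/77
= 0.0649

0.0649


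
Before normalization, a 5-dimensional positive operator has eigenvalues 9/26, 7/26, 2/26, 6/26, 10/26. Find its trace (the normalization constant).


tr(M) = sum of eigenvalues
= 9/26 + 7/26 + 2/26 + 6/26 + 10/26
= 34/26
= 1.3077

1.3077


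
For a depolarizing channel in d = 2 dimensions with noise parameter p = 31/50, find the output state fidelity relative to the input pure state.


F = (1-p) + p/d
= (1 - 0.6200) + 0.6200/2
= 0.3800 + 0.3100
= 0.6900

0.6900


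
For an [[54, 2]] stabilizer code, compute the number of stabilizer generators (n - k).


For an [[n,k]] stabilizer code:
Number of stabilizer generators = n - k
= 54 - 2
= 52

52


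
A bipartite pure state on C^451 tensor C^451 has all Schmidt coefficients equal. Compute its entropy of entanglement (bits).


For a maximally entangled state in d x d:
S = log2(d) = log2(451)
= 8.8170

8.8170


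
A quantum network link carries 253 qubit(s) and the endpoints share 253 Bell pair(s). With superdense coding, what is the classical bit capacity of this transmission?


Superdense coding allows 2 classical bits per shared entangled pair.
253 pair(s) -> 2 * 253 = 506 classical bits

506


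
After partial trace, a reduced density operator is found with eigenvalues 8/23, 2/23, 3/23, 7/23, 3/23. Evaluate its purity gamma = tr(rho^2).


tr(rho^2) = sum of eigenvalues squared
= (8/23)^2 + (2/23)^2 + (3/23)^2 + (7/23)^2 + (3/23)^2
= (64 + 4 + 9 + 49 + 9) / 529
= 135/529
= 0.2552

0.2552


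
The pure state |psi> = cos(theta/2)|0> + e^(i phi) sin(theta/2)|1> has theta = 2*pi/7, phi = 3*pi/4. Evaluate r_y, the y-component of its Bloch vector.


theta = 0.8976, phi = 2.3562
r_y = sin(theta)*sin(phi) = 0.7818 * 0.7071
r_y = 0.5528

0.5528


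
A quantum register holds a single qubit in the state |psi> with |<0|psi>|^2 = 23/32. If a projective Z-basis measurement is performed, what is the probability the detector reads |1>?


|alpha|^2 = 23/32 = 0.7188
|beta|^2 = 1 - 23/32 = 9/32 = 0.2812
P(|1>) = |beta|^2 = 0.2812

0.2812


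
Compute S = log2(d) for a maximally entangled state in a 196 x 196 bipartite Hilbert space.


For a maximally entangled state in d x d:
S = log2(d) = log2(196)
= 7.6147

7.6147


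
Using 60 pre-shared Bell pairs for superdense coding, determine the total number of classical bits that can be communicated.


Superdense coding allows 2 classical bits per shared entangled pair.
60 pair(s) -> 2 * 60 = 120 classical bits

120


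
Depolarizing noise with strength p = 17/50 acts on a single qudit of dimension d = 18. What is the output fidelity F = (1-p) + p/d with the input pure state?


F = (1-p) + p/d
= (1 - 0.3400) + 0.3400/18
= 0.6600 + 0.0189
= 0.6789

0.6789


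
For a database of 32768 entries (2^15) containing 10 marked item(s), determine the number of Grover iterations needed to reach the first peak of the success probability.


After j Grover iterations the success probability is P(j) = sin^2((2j+1)*theta), where sin(theta) = sqrt(k/N).
N = 2^15 = 32768, k = 10
sin(theta) = sqrt(k/N) = 0.01746928107
theta = arcsin(sqrt(k/N)) = 0.01747016973 rad
P(j) reaches its first maximum when (2j+1)*theta is as close as possible to pi/2, i.e. j = round(pi/(4*theta) - 1/2).
pi/(4*theta) - 1/2 = 44.4565
(For comparison, the common estimate pi/4 * sqrt(N/k) = 44.9588; the exact maximiser is used here.)
Optimal iterations = 44

44


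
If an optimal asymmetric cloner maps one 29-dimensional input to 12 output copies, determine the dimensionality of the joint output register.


Output space = H^(tensor 12) where dim(H) = 29
dim = 29^12
= 841 (after 2 factors)
= 24389 (after 3 factors)
= 707281 (after 4 factors)
= 20511149 (after 5 factors)
= 594823321 (after 6 factors)
= 17249876309 (after 7 factors)
= 500246412961 (after 8 factors)
= 14507145975869 (after 9 factors)
= 420707233300201 (after 10 factors)
= 12200509765705829 (after 11 factors)
= 353814783205469041 (after 12 factors)
= 353814783205469041

353814783205469041


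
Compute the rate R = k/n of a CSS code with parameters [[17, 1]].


Code rate R = k/n
= 1/17
= 0.0588

0.0588


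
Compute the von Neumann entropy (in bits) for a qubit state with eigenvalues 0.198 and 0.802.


S = -p*log2(p) - (1-p)*log2(1-p)
p = 0.1980, 1-p = 0.8020
= -0.1980 * log2(0.1980) - 0.8020 * log2(0.8020)
= -(-0.4626) - (-0.2553)
= 0.7179

0.7179


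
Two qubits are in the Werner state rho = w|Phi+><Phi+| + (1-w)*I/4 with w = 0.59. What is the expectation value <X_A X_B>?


|Phi+> = (|00> + |11>)/sqrt(2)
For the pure Bell state, <X_A X_B> = +1 (Bell-state Pauli correlator).
The maximally-mixed part I/4 has tr(I/4 * P tensor P) = 0 for any traceless Pauli P.
So <X_A X_B>_rho = w * (+1) + (1 - w) * 0
= 0.59 * (+1)
= 0.5900

0.5900


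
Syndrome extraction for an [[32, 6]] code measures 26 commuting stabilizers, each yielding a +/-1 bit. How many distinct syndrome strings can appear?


Each stabilizer generator gives a binary (+1 or -1) measurement outcome.
With 26 independent generators:
Total syndromes = 2^26
= 67108864

67108864


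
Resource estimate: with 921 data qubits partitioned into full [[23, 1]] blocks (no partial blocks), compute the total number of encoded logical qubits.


Each code block uses 23 physical qubits for 1 logical qubit(s).
Number of complete blocks = floor(921 / 23) = 40
Logical qubits = 40 * 1
= 40

40


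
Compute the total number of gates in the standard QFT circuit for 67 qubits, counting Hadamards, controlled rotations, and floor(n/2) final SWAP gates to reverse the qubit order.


Hadamard gates: 67
Controlled rotations: n*(n-1)/2 = 67*66/2 = 2211
SWAP gates: floor(n/2) = floor(67/2) = 33
Total = 67 + 2211 + 33
= 2311

2311


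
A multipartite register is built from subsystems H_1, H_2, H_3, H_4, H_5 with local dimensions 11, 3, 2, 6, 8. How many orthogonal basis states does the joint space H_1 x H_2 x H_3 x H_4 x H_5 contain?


dim(H_1 x H_2 x H_3 x H_4 x H_5) = 11 * 3 * 2 * 6 * 8
= 33 * 2 * 6 * 8
= 66 * 6 * 8
= 396 * 8
= 3168

3168


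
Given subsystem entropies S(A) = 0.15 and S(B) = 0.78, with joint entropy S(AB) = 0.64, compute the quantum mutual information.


I(A:B) = S(A) + S(B) - S(AB)
= 0.15 + 0.78 - 0.64
= 0.2900

0.2900


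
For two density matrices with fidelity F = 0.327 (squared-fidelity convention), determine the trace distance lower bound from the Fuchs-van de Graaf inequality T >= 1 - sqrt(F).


Fuchs-van de Graaf (squared-fidelity convention): 1 - sqrt(F) <= T <= sqrt(1 - F).
Lower bound: T >= 1 - sqrt(F)
sqrt(F) = sqrt(0.327) = 0.5718
T >= 1 - 0.5718
T >= 0.4282

0.4282


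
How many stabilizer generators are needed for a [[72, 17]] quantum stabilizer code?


For an [[n,k]] stabilizer code:
Number of stabilizer generators = n - k
= 72 - 17
= 55

55


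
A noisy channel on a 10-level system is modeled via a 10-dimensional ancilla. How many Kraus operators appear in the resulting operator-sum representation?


Tracing out the environment in an orthonormal basis {|i>_E} gives Kraus operators K_i = <i|_E U |0>_E.
Number of Kraus operators = dim(H_env) = d_env
= 10

10


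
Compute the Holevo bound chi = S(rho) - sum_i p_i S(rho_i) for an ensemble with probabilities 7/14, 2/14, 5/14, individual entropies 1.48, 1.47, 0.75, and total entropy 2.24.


chi = S(rho) - sum_i p_i * S(rho_i)
Weighted entropy = 7/14 * 1.48 + 2/14 * 1.47 + 5/14 * 0.75
= 1.2179
chi = 2.24 - 1.2179
= 1.0221

1.0221


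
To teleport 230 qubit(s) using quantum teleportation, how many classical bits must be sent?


Quantum teleportation requires 2 classical bits per qubit teleported.
230 qubit(s) -> 2 * 230 = 460 classical bits

460


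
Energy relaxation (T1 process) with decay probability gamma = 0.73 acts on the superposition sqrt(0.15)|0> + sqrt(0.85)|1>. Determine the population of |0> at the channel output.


For amplitude damping with parameter gamma on state sqrt(a)|0> + sqrt(b)|1>:
alpha^2 = 0.15, beta^2 = 0.85
P(|0>) = alpha^2 + gamma * beta^2
= 0.15 + 0.73 * 0.85
= 0.15 + 0.6205
= 0.7705

0.7705


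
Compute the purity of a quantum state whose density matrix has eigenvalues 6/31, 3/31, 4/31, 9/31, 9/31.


tr(rho^2) = sum of eigenvalues squared
= (6/31)^2 + (3/31)^2 + (4/31)^2 + (9/31)^2 + (9/31)^2
= (36 + 9 + 16 + 81 + 81) / 961
= 223/961
= 0.2320

0.2320


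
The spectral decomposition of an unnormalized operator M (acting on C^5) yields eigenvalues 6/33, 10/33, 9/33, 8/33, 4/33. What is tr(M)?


tr(M) = sum of eigenvalues
= 6/33 + 10/33 + 9/33 + 8/33 + 4/33
= 37/33
= 1.1212

1.1212


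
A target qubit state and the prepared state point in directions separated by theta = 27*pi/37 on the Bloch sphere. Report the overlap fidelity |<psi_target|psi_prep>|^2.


For states separated by angle theta on Bloch sphere:
F = cos^2(theta/2)
theta = 27*pi/37 = 2.2925
theta/2 = 1.1463
cos(theta/2) = 0.4119
F = 0.1697

0.1697


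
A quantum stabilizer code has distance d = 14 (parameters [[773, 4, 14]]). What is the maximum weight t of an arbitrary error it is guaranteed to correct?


Code parameters: [[773, 4, 14]], distance d = 14.
Number of correctable errors = floor((d-1)/2)
= floor((14 - 1)/2)
= floor(13/2)
= 6

6


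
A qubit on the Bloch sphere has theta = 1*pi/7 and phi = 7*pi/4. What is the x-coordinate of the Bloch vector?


theta = 0.4488, phi = 5.4978
r_x = sin(theta)*cos(phi) = 0.4339 * 0.7071
r_x = 0.3068

0.3068


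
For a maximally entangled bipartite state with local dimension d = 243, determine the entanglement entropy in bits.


For a maximally entangled state in d x d:
S = log2(d) = log2(243)
= 7.9248

7.9248


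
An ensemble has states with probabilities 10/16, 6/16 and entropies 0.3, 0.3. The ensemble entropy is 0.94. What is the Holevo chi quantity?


chi = S(rho) - sum_i p_i * S(rho_i)
Weighted entropy = 10/16 * 0.3 + 6/16 * 0.3
= 0.3000
chi = 0.94 - 0.3000
= 0.6400

0.6400


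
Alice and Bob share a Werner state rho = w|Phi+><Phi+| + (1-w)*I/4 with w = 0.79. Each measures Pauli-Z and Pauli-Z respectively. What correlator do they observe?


|Phi+> = (|00> + |11>)/sqrt(2)
For the pure Bell state, <Z_A Z_B> = +1 (Bell-state Pauli correlator).
The maximally-mixed part I/4 has tr(I/4 * P tensor P) = 0 for any traceless Pauli P.
So <Z_A Z_B>_rho = w * (+1) + (1 - w) * 0
= 0.79 * (+1)
= 0.7900

0.7900


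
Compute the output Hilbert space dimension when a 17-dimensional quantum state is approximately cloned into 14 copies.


Output space = H^(tensor 14) where dim(H) = 17
dim = 17^14
= 289 (after 2 factors)
= 4913 (after 3 factors)
= 83521 (after 4 factors)
= 1419857 (after 5 factors)
= 24137569 (after 6 factors)
= 410338673 (after 7 factors)
= 6975757441 (after 8 factors)
= 118587876497 (after 9 factors)
= 2015993900449 (after 10 factors)
= 34271896307633 (after 11 factors)
= 582622237229761 (after 12 factors)
= 9904578032905937 (after 13 factors)
= 168377826559400929 (after 14 factors)
= 168377826559400929

168377826559400929


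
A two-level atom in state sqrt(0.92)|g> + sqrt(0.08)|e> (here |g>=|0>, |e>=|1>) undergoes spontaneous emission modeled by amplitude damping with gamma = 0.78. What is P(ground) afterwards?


For amplitude damping with parameter gamma on state sqrt(a)|0> + sqrt(b)|1>:
alpha^2 = 0.92, beta^2 = 0.08
P(|0>) = alpha^2 + gamma * beta^2
= 0.92 + 0.78 * 0.08
= 0.92 + 0.0624
= 0.9824

0.9824


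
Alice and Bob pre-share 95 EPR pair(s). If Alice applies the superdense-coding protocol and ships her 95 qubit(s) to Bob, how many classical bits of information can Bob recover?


Superdense coding allows 2 classical bits per shared entangled pair.
95 pair(s) -> 2 * 95 = 190 classical bits

190


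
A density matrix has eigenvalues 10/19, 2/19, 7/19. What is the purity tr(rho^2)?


tr(rho^2) = sum of eigenvalues squared
= (10/19)^2 + (2/19)^2 + (7/19)^2
= (100 + 4 + 49) / 361
= 153/361
= 0.4238

0.4238


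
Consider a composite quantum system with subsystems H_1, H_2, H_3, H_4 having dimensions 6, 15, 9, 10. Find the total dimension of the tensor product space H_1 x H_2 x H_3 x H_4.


dim(H_1 x H_2 x H_3 x H_4) = 6 * 15 * 9 * 10
= 90 * 9 * 10
= 810 * 10
= 8100

8100


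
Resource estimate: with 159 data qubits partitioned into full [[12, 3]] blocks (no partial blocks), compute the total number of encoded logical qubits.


Each code block uses 12 physical qubits for 3 logical qubit(s).
Number of complete blocks = floor(159 / 12) = 13
Logical qubits = 13 * 3
= 39

39


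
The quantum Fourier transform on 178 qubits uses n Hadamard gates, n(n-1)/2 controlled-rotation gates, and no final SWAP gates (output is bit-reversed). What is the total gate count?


Hadamard gates: 178
Controlled rotations: n*(n-1)/2 = 178*177/2 = 15753
SWAP gates: 0 (omitted)
Total = 178 + 15753
= 15931

15931


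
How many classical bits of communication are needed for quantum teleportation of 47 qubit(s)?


Quantum teleportation requires 2 classical bits per qubit teleported.
47 qubit(s) -> 2 * 47 = 94 classical bits

94


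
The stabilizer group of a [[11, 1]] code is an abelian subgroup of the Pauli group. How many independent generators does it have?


For an [[n,k]] stabilizer code:
Number of stabilizer generators = n - k
= 11 - 1
= 10

10


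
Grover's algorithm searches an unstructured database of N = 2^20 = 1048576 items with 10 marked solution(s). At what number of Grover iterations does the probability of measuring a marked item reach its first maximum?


After j Grover iterations the success probability is P(j) = sin^2((2j+1)*theta), where sin(theta) = sqrt(k/N).
N = 2^20 = 1048576, k = 10
sin(theta) = sqrt(k/N) = 0.003088161778
theta = arcsin(sqrt(k/N)) = 0.003088166686 rad
P(j) reaches its first maximum when (2j+1)*theta is as close as possible to pi/2, i.e. j = round(pi/(4*theta) - 1/2).
pi/(4*theta) - 1/2 = 253.8251
(For comparison, the common estimate pi/4 * sqrt(N/k) = 254.3255; the exact maximiser is used here.)
Optimal iterations = 254

254


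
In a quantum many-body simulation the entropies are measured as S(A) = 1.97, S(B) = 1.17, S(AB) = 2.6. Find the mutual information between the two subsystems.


I(A:B) = S(A) + S(B) - S(AB)
= 1.97 + 1.17 - 2.6
= 0.5400

0.5400


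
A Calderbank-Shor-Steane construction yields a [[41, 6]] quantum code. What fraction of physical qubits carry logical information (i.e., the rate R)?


Code rate R = k/n
= 6/41
= 0.1463

0.1463


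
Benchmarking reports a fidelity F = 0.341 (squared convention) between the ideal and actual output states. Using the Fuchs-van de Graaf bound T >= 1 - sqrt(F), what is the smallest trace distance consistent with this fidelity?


Fuchs-van de Graaf (squared-fidelity convention): 1 - sqrt(F) <= T <= sqrt(1 - F).
Lower bound: T >= 1 - sqrt(F)
sqrt(F) = sqrt(0.341) = 0.5840
T >= 1 - 0.5840
T >= 0.4160

0.4160


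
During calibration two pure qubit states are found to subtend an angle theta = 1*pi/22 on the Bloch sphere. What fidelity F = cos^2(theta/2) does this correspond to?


For states separated by angle theta on Bloch sphere:
F = cos^2(theta/2)
theta = 1*pi/22 = 0.1428
theta/2 = 0.0714
cos(theta/2) = 0.9975
F = 0.9949

0.9949


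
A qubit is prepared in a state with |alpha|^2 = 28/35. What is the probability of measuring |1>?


|alpha|^2 = 28/35 = 0.8000
|beta|^2 = 1 - 28/35 = 7/35 = 0.2000
P(|1>) = |beta|^2 = 0.2000

0.2000


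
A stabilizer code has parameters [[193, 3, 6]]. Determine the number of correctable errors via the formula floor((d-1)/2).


Code parameters: [[193, 3, 6]], distance d = 6.
Number of correctable errors = floor((d-1)/2)
= floor((6 - 1)/2)
= floor(5/2)
= 2

2


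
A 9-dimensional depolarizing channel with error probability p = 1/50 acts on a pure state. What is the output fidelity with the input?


F = (1-p) + p/d
= (1 - 0.0200) + 0.0200/9
= 0.9800 + 0.0022
= 0.9822

0.9822


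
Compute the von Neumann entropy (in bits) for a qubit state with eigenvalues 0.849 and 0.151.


S = -p*log2(p) - (1-p)*log2(1-p)
p = 0.8490, 1-p = 0.1510
= -0.8490 * log2(0.8490) - 0.1510 * log2(0.1510)
= -(-0.2005) - (-0.4118)
= 0.6123

0.6123


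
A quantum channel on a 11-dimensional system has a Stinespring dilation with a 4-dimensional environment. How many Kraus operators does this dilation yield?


Tracing out the environment in an orthonormal basis {|i>_E} gives Kraus operators K_i = <i|_E U |0>_E.
Number of Kraus operators = dim(H_env) = d_env
= 4

4


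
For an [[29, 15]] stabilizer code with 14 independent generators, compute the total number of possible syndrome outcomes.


Each stabilizer generator gives a binary (+1 or -1) measurement outcome.
With 14 independent generators:
Total syndromes = 2^14
= 16384

16384


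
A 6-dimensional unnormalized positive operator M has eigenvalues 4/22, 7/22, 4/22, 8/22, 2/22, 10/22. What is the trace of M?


tr(M) = sum of eigenvalues
= 4/22 + 7/22 + 4/22 + 8/22 + 2/22 + 10/22
= 35/22
= 1.5909

1.5909


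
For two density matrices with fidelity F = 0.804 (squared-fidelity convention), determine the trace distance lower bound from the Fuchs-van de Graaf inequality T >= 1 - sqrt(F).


Fuchs-van de Graaf (squared-fidelity convention): 1 - sqrt(F) <= T <= sqrt(1 - F).
Lower bound: T >= 1 - sqrt(F)
sqrt(F) = sqrt(0.804) = 0.8967
T >= 1 - 0.8967
T >= 0.1033

0.1033


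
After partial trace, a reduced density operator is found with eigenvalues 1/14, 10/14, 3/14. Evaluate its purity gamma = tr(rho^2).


tr(rho^2) = sum of eigenvalues squared
= (1/14)^2 + (10/14)^2 + (3/14)^2
= (1 + 100 + 9) / 196
= 110/196
= 0.5612

0.5612


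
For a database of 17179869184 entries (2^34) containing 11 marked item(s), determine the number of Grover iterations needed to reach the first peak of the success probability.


After j Grover iterations the success probability is P(j) = sin^2((2j+1)*theta), where sin(theta) = sqrt(k/N).
N = 2^34 = 17179869184, k = 11
sin(theta) = sqrt(k/N) = 2.530383904e-05
theta = arcsin(sqrt(k/N)) = 2.530383904e-05 rad
P(j) reaches its first maximum when (2j+1)*theta is as close as possible to pi/2, i.e. j = round(pi/(4*theta) - 1/2).
pi/(4*theta) - 1/2 = 31038.1958
(For comparison, the common estimate pi/4 * sqrt(N/k) = 31038.6958; the exact maximiser is used here.)
Optimal iterations = 31038

31038


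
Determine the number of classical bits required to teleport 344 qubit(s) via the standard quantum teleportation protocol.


Quantum teleportation requires 2 classical bits per qubit teleported.
344 qubit(s) -> 2 * 344 = 688 classical bits

688


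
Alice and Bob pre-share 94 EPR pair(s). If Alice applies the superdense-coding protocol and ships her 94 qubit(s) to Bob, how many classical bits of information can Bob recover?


Superdense coding allows 2 classical bits per shared entangled pair.
94 pair(s) -> 2 * 94 = 188 classical bits

188
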